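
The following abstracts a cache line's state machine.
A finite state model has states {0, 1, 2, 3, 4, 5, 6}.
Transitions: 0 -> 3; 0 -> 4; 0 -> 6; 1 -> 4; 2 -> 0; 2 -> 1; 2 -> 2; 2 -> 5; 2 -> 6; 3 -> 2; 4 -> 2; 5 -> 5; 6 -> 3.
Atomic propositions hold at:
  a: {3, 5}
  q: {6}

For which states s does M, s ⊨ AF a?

{3, 5, 6}

AF a: least fixpoint, start Z0 = {3, 5}, add states with every successor in Z. Z1 = {3, 5, 6}; fixed.
Sat(AF a) = {3, 5, 6}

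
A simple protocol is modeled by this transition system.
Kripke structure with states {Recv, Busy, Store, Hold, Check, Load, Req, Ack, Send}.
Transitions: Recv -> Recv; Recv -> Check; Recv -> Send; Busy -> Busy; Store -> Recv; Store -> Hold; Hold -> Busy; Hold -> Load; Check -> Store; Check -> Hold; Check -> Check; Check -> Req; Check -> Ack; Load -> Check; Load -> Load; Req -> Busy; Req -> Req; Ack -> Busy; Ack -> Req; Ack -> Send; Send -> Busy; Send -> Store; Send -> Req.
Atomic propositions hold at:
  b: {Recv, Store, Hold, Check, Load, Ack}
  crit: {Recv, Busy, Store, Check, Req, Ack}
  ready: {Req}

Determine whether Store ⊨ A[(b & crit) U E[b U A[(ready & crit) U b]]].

Sat(b & crit) = {Recv, Store, Check, Ack}
Sat(ready & crit) = {Req}
A[(ready & crit) U b]: least fixpoint, start Z0 = Sat(b) = {Recv, Store, Hold, Check, Load, Ack}, add states in Sat(ready & crit) with every successor in Z. Already a fixed point.
Sat(A[(ready & crit) U b]) = {Recv, Store, Hold, Check, Load, Ack}
E[b U A[(ready & crit) U b]]: least fixpoint, start Z0 = Sat(A[(ready & crit) U b]) = {Recv, Store, Hold, Check, Load, Ack}, add states in Sat(b) with some successor in Z. Already a fixed point.
Sat(E[b U A[(ready & crit) U b]]) = {Recv, Store, Hold, Check, Load, Ack}
A[(b & crit) U E[b U A[(ready & crit) U b]]]: least fixpoint, start Z0 = Sat(E[b U A[(ready & crit) U b]]) = {Recv, Store, Hold, Check, Load, Ack}, add states in Sat(b & crit) with every successor in Z. Already a fixed point.
Sat(A[(b & crit) U E[b U A[(ready & crit) U b]]]) = {Recv, Store, Hold, Check, Load, Ack}
Store ∈ Sat(A[(b & crit) U E[b U A[(ready & crit) U b]]]) = {Recv, Store, Hold, Check, Load, Ack}, so the formula holds at Store.

Yes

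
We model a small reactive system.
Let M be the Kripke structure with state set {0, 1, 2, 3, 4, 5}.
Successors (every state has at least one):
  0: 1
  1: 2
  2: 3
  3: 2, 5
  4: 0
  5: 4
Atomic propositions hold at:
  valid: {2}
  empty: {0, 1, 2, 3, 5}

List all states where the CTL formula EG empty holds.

{0, 1, 2, 3}

EG empty: greatest fixpoint, start Z0 = {0, 1, 2, 3, 5}, keep only states in Sat with some successor in Z. Z1 = {0, 1, 2, 3}; fixed.
Sat(EG empty) = {0, 1, 2, 3}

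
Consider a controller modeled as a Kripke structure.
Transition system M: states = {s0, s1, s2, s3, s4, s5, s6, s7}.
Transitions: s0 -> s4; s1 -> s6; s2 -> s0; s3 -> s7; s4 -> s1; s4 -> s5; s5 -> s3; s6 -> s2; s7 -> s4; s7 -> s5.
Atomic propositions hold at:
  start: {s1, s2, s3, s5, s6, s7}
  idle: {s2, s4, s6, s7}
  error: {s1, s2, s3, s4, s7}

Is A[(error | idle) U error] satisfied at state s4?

Sat(error | idle) = {s1, s2, s3, s4, s6, s7}
A[(error | idle) U error]: least fixpoint, start Z0 = Sat(error) = {s1, s2, s3, s4, s7}, add states in Sat(error | idle) with every successor in Z. Z1 = {s1, s2, s3, s4, s6, s7}; fixed.
Sat(A[(error | idle) U error]) = {s1, s2, s3, s4, s6, s7}
s4 ∈ Sat(A[(error | idle) U error]) = {s1, s2, s3, s4, s6, s7}, so the formula holds at s4.

Yes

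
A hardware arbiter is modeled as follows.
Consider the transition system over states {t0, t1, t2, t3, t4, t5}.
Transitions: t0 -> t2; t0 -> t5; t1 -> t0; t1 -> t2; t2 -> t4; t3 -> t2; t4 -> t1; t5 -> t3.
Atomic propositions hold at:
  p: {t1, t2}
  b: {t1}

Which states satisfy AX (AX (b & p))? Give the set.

{t2}

Sat(b & p) = {t1}
Sat(AX (b & p)) = {s : every successor in {t1}} = {t4}
Sat(AX (AX (b & p))) = {s : every successor in {t4}} = {t2}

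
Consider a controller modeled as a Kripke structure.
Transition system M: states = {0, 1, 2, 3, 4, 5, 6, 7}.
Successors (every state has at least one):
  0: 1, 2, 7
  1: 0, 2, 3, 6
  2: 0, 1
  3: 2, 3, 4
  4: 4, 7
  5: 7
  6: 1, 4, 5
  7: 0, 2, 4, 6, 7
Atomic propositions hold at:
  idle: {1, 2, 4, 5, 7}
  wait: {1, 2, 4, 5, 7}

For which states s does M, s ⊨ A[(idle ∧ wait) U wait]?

{1, 2, 4, 5, 7}

Sat(idle ∧ wait) = {1, 2, 4, 5, 7}
A[(idle ∧ wait) U wait]: least fixpoint, start Z0 = Sat(wait) = {1, 2, 4, 5, 7}, add states in Sat(idle ∧ wait) with every successor in Z. Already a fixed point.
Sat(A[(idle ∧ wait) U wait]) = {1, 2, 4, 5, 7}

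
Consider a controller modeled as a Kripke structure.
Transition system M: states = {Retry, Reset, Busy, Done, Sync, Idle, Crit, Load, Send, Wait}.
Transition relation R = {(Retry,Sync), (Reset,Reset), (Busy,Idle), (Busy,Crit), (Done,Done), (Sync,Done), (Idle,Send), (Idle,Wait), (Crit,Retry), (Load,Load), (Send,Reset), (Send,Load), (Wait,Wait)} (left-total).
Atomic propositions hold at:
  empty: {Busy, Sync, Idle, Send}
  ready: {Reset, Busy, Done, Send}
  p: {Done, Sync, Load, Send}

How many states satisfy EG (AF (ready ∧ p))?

4

Sat(ready ∧ p) = {Done, Send}
AF (ready ∧ p): least fixpoint, start Z0 = {Done, Send}, add states with every successor in Z. Z1 = {Done, Sync, Send}; Z2 = {Retry, Done, Sync, Send}; Z3 = {Retry, Done, Sync, Crit, Send}; fixed.
Sat(AF (ready ∧ p)) = {Retry, Done, Sync, Crit, Send}
EG (AF (ready ∧ p)): greatest fixpoint, start Z0 = {Retry, Done, Sync, Crit, Send}, keep only states in Sat with some successor in Z. Z1 = {Retry, Done, Sync, Crit}; fixed.
Sat(EG (AF (ready ∧ p))) = {Retry, Done, Sync, Crit}
|Sat(EG (AF (ready ∧ p)))| = |{Retry, Done, Sync, Crit}| = 4.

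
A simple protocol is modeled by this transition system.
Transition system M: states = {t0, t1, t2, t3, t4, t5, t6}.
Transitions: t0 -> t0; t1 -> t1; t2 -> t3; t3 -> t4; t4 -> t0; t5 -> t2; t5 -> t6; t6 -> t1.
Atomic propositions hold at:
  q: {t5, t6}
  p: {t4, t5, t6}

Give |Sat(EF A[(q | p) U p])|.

Sat(q | p) = {t4, t5, t6}
A[(q | p) U p]: least fixpoint, start Z0 = Sat(p) = {t4, t5, t6}, add states in Sat(q | p) with every successor in Z. Already a fixed point.
Sat(A[(q | p) U p]) = {t4, t5, t6}
EF A[(q | p) U p]: least fixpoint, start Z0 = {t4, t5, t6}, add states with some successor in Z. Z1 = {t3, t4, t5, t6}; Z2 = {t2, t3, t4, t5, t6}; fixed.
Sat(EF A[(q | p) U p]) = {t2, t3, t4, t5, t6}
|Sat(EF A[(q | p) U p])| = |{t2, t3, t4, t5, t6}| = 5.

5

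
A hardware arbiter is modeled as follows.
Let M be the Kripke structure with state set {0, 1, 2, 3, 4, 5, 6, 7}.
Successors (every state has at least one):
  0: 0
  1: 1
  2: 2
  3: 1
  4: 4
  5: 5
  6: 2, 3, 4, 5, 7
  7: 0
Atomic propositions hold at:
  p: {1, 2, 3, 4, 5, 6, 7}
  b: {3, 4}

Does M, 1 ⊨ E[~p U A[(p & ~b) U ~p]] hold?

No

Sat(~p) = {0}
Sat(~b) = {0, 1, 2, 5, 6, 7}
Sat(p & ~b) = {1, 2, 5, 6, 7}
A[(p & ~b) U ~p]: least fixpoint, start Z0 = Sat(~p) = {0}, add states in Sat(p & ~b) with every successor in Z. Z1 = {0, 7}; fixed.
Sat(A[(p & ~b) U ~p]) = {0, 7}
E[~p U A[(p & ~b) U ~p]]: least fixpoint, start Z0 = Sat(A[(p & ~b) U ~p]) = {0, 7}, add states in Sat(~p) with some successor in Z. Already a fixed point.
Sat(E[~p U A[(p & ~b) U ~p]]) = {0, 7}
1 ∉ Sat(E[~p U A[(p & ~b) U ~p]]) = {0, 7}, so the formula does not hold at 1.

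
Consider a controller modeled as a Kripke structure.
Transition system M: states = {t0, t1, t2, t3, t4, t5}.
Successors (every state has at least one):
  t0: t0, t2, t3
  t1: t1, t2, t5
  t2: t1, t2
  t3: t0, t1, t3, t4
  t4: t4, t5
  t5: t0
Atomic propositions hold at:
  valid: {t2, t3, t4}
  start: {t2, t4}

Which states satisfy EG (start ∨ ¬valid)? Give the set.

Sat(¬valid) = {t0, t1, t5}
Sat(start ∨ ¬valid) = {t0, t1, t2, t4, t5}
EG (start ∨ ¬valid): greatest fixpoint, start Z0 = {t0, t1, t2, t4, t5}, keep only states in Sat with some successor in Z. Already a fixed point.
Sat(EG (start ∨ ¬valid)) = {t0, t1, t2, t4, t5}

{t0, t1, t2, t4, t5}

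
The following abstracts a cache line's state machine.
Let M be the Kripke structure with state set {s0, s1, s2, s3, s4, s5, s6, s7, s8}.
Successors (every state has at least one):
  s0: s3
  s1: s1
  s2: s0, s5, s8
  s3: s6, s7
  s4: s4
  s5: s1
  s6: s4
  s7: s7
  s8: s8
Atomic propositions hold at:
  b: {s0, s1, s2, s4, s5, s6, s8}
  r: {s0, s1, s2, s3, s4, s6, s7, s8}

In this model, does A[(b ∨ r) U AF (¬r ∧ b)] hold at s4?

Sat(b ∨ r) = {s0, s1, s2, s3, s4, s5, s6, s7, s8}
Sat(¬r) = {s5}
Sat(¬r ∧ b) = {s5}
AF (¬r ∧ b): least fixpoint, start Z0 = {s5}, add states with every successor in Z. Already a fixed point.
Sat(AF (¬r ∧ b)) = {s5}
A[(b ∨ r) U AF (¬r ∧ b)]: least fixpoint, start Z0 = Sat(AF (¬r ∧ b)) = {s5}, add states in Sat(b ∨ r) with every successor in Z. Already a fixed point.
Sat(A[(b ∨ r) U AF (¬r ∧ b)]) = {s5}
s4 ∉ Sat(A[(b ∨ r) U AF (¬r ∧ b)]) = {s5}, so the formula does not hold at s4.

No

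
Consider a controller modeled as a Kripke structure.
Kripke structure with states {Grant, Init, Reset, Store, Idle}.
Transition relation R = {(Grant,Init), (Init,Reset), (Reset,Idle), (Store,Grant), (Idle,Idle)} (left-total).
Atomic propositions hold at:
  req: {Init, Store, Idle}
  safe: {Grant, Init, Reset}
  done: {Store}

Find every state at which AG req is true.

AG req: greatest fixpoint, start Z0 = {Init, Store, Idle}, keep only states in Sat with every successor in Z. Z1 = {Idle}; fixed.
Sat(AG req) = {Idle}

{Idle}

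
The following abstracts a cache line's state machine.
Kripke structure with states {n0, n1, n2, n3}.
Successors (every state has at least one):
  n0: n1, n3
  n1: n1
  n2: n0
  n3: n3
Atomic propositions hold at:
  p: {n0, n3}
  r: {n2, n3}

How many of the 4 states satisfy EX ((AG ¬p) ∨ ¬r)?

Sat(¬p) = {n1, n2}
AG ¬p: greatest fixpoint, start Z0 = {n1, n2}, keep only states in Sat with every successor in Z. Z1 = {n1}; fixed.
Sat(AG ¬p) = {n1}
Sat(¬r) = {n0, n1}
Sat((AG ¬p) ∨ ¬r) = {n0, n1}
Sat(EX ((AG ¬p) ∨ ¬r)) = {s : some successor in {n0, n1}} = {n0, n1, n2}
|Sat(EX ((AG ¬p) ∨ ¬r))| = |{n0, n1, n2}| = 3.

3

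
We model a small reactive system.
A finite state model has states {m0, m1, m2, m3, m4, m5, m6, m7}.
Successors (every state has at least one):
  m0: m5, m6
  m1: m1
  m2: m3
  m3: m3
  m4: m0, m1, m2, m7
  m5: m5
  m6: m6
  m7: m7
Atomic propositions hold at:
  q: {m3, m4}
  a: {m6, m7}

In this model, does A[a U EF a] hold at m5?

No

EF a: least fixpoint, start Z0 = {m6, m7}, add states with some successor in Z. Z1 = {m0, m4, m6, m7}; fixed.
Sat(EF a) = {m0, m4, m6, m7}
A[a U EF a]: least fixpoint, start Z0 = Sat(EF a) = {m0, m4, m6, m7}, add states in Sat(a) with every successor in Z. Already a fixed point.
Sat(A[a U EF a]) = {m0, m4, m6, m7}
m5 ∉ Sat(A[a U EF a]) = {m0, m4, m6, m7}, so the formula does not hold at m5.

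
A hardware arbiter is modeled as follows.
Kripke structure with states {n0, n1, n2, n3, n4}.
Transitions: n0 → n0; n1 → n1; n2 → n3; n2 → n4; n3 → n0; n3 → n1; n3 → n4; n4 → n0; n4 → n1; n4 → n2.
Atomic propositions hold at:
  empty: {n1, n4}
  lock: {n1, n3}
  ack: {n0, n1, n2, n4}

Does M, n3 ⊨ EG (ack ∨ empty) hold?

Sat(ack ∨ empty) = {n0, n1, n2, n4}
EG (ack ∨ empty): greatest fixpoint, start Z0 = {n0, n1, n2, n4}, keep only states in Sat with some successor in Z. Already a fixed point.
Sat(EG (ack ∨ empty)) = {n0, n1, n2, n4}
n3 ∉ Sat(EG (ack ∨ empty)) = {n0, n1, n2, n4}, so the formula does not hold at n3.

No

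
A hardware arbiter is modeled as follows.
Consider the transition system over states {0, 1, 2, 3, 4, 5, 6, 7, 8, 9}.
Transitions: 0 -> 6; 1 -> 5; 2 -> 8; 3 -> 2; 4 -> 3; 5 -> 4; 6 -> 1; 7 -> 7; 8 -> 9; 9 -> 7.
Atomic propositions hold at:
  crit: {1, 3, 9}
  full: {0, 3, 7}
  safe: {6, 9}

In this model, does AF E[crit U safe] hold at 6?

Yes

E[crit U safe]: least fixpoint, start Z0 = Sat(safe) = {6, 9}, add states in Sat(crit) with some successor in Z. Already a fixed point.
Sat(E[crit U safe]) = {6, 9}
AF E[crit U safe]: least fixpoint, start Z0 = {6, 9}, add states with every successor in Z. Z1 = {0, 6, 8, 9}; Z2 = {0, 2, 6, 8, 9}; Z3 = {0, 2, 3, 6, 8, 9}; Z4 = {0, 2, 3, 4, 6, 8, 9}; Z5 = {0, 2, 3, 4, 5, 6, 8, 9}; Z6 = {0, 1, 2, 3, 4, 5, 6, 8, 9}; fixed.
Sat(AF E[crit U safe]) = {0, 1, 2, 3, 4, 5, 6, 8, 9}
6 ∈ Sat(AF E[crit U safe]) = {0, 1, 2, 3, 4, 5, 6, 8, 9}, so the formula holds at 6.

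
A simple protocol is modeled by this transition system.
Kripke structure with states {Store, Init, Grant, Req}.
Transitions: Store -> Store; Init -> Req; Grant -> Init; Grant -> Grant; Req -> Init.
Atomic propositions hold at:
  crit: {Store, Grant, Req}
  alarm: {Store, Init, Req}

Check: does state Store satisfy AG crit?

Yes

AG crit: greatest fixpoint, start Z0 = {Store, Grant, Req}, keep only states in Sat with every successor in Z. Z1 = {Store}; fixed.
Sat(AG crit) = {Store}
Store ∈ Sat(AG crit) = {Store}, so the formula holds at Store.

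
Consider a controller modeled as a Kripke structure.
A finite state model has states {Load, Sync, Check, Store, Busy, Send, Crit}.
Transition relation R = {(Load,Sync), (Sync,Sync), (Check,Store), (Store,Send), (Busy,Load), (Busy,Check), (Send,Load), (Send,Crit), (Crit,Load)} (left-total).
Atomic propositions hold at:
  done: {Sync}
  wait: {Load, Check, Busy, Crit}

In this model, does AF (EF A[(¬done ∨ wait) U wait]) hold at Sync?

No

Sat(¬done) = {Load, Check, Store, Busy, Send, Crit}
Sat(¬done ∨ wait) = {Load, Check, Store, Busy, Send, Crit}
A[(¬done ∨ wait) U wait]: least fixpoint, start Z0 = Sat(wait) = {Load, Check, Busy, Crit}, add states in Sat(¬done ∨ wait) with every successor in Z. Z1 = {Load, Check, Busy, Send, Crit}; Z2 = {Load, Check, Store, Busy, Send, Crit}; fixed.
Sat(A[(¬done ∨ wait) U wait]) = {Load, Check, Store, Busy, Send, Crit}
EF A[(¬done ∨ wait) U wait]: least fixpoint, start Z0 = {Load, Check, Store, Busy, Send, Crit}, add states with some successor in Z. Already a fixed point.
Sat(EF A[(¬done ∨ wait) U wait]) = {Load, Check, Store, Busy, Send, Crit}
AF (EF A[(¬done ∨ wait) U wait]): least fixpoint, start Z0 = {Load, Check, Store, Busy, Send, Crit}, add states with every successor in Z. Already a fixed point.
Sat(AF (EF A[(¬done ∨ wait) U wait])) = {Load, Check, Store, Busy, Send, Crit}
Sync ∉ Sat(AF (EF A[(¬done ∨ wait) U wait])) = {Load, Check, Store, Busy, Send, Crit}, so the formula does not hold at Sync.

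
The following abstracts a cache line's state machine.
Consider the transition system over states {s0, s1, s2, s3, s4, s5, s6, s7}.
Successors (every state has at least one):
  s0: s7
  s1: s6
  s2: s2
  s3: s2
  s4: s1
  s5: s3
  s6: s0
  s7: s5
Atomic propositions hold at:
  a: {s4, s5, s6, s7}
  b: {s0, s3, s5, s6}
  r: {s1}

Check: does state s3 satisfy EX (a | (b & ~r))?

Sat(~r) = {s0, s2, s3, s4, s5, s6, s7}
Sat(b & ~r) = {s0, s3, s5, s6}
Sat(a | (b & ~r)) = {s0, s3, s4, s5, s6, s7}
Sat(EX (a | (b & ~r))) = {s : some successor in {s0, s3, s4, s5, s6, s7}} = {s0, s1, s5, s6, s7}
s3 ∉ Sat(EX (a | (b & ~r))) = {s0, s1, s5, s6, s7}, so the formula does not hold at s3.

No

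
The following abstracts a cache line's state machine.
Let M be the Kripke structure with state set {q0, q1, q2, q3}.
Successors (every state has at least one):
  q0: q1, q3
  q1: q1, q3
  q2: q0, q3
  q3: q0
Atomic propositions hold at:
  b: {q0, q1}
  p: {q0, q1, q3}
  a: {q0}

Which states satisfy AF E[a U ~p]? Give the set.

{q2}

Sat(~p) = {q2}
E[a U ~p]: least fixpoint, start Z0 = Sat(~p) = {q2}, add states in Sat(a) with some successor in Z. Already a fixed point.
Sat(E[a U ~p]) = {q2}
AF E[a U ~p]: least fixpoint, start Z0 = {q2}, add states with every successor in Z. Already a fixed point.
Sat(AF E[a U ~p]) = {q2}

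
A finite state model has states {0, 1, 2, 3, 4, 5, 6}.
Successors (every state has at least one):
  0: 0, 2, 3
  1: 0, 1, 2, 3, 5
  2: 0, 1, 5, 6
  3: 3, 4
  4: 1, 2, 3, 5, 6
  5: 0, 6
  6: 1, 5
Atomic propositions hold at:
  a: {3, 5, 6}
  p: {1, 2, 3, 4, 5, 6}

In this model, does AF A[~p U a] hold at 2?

No

Sat(~p) = {0}
A[~p U a]: least fixpoint, start Z0 = Sat(a) = {3, 5, 6}, add states in Sat(~p) with every successor in Z. Already a fixed point.
Sat(A[~p U a]) = {3, 5, 6}
AF A[~p U a]: least fixpoint, start Z0 = {3, 5, 6}, add states with every successor in Z. Already a fixed point.
Sat(AF A[~p U a]) = {3, 5, 6}
2 ∉ Sat(AF A[~p U a]) = {3, 5, 6}, so the formula does not hold at 2.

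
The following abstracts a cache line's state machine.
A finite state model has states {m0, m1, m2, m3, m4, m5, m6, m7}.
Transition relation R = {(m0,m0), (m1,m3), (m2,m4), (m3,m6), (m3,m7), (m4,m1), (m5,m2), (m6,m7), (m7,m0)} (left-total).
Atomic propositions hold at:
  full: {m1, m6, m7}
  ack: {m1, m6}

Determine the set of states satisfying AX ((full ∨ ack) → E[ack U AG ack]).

Sat(full ∨ ack) = {m1, m6, m7}
AG ack: greatest fixpoint, start Z0 = {m1, m6}, keep only states in Sat with every successor in Z. Z1 = ∅; fixed.
Sat(AG ack) = ∅
E[ack U AG ack]: least fixpoint, start Z0 = Sat(AG ack) = ∅, add states in Sat(ack) with some successor in Z. Already a fixed point.
Sat(E[ack U AG ack]) = ∅
Sat((full ∨ ack) → E[ack U AG ack]) = {m0, m2, m3, m4, m5}
Sat(AX ((full ∨ ack) → E[ack U AG ack])) = {s : every successor in {m0, m2, m3, m4, m5}} = {m0, m1, m2, m5, m7}

{m0, m1, m2, m5, m7}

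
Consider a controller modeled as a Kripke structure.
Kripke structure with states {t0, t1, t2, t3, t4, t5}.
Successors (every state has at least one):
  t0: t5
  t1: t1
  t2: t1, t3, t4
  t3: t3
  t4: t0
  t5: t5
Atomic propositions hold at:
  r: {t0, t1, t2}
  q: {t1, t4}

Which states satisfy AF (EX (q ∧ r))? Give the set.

{t1, t2}

Sat(q ∧ r) = {t1}
Sat(EX (q ∧ r)) = {s : some successor in {t1}} = {t1, t2}
AF (EX (q ∧ r)): least fixpoint, start Z0 = {t1, t2}, add states with every successor in Z. Already a fixed point.
Sat(AF (EX (q ∧ r))) = {t1, t2}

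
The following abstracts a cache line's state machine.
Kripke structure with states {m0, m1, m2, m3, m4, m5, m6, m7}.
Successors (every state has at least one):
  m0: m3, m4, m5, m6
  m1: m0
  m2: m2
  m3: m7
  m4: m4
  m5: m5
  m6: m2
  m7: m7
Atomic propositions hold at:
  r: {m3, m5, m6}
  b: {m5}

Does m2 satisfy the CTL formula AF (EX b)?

No

Sat(EX b) = {s : some successor in {m5}} = {m0, m5}
AF (EX b): least fixpoint, start Z0 = {m0, m5}, add states with every successor in Z. Z1 = {m0, m1, m5}; fixed.
Sat(AF (EX b)) = {m0, m1, m5}
m2 ∉ Sat(AF (EX b)) = {m0, m1, m5}, so the formula does not hold at m2.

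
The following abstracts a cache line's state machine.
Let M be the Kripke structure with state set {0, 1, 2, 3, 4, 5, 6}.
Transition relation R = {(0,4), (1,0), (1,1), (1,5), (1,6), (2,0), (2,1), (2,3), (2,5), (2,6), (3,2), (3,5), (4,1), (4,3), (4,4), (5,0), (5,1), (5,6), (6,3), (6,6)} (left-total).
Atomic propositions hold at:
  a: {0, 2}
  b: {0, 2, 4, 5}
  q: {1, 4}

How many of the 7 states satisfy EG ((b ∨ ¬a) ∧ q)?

2

Sat(¬a) = {1, 3, 4, 5, 6}
Sat(b ∨ ¬a) = {0, 1, 2, 3, 4, 5, 6}
Sat((b ∨ ¬a) ∧ q) = {1, 4}
EG ((b ∨ ¬a) ∧ q): greatest fixpoint, start Z0 = {1, 4}, keep only states in Sat with some successor in Z. Already a fixed point.
Sat(EG ((b ∨ ¬a) ∧ q)) = {1, 4}
|Sat(EG ((b ∨ ¬a) ∧ q))| = |{1, 4}| = 2.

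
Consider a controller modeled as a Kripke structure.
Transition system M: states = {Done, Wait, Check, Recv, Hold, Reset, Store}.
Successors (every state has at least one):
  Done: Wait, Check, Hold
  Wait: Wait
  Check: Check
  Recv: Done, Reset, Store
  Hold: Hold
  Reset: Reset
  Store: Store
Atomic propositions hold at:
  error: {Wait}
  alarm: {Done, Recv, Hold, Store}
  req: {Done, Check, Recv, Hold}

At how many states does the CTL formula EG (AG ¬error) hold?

4

Sat(¬error) = {Done, Check, Recv, Hold, Reset, Store}
AG ¬error: greatest fixpoint, start Z0 = {Done, Check, Recv, Hold, Reset, Store}, keep only states in Sat with every successor in Z. Z1 = {Check, Recv, Hold, Reset, Store}; Z2 = {Check, Hold, Reset, Store}; fixed.
Sat(AG ¬error) = {Check, Hold, Reset, Store}
EG (AG ¬error): greatest fixpoint, start Z0 = {Check, Hold, Reset, Store}, keep only states in Sat with some successor in Z. Already a fixed point.
Sat(EG (AG ¬error)) = {Check, Hold, Reset, Store}
|Sat(EG (AG ¬error))| = |{Check, Hold, Reset, Store}| = 4.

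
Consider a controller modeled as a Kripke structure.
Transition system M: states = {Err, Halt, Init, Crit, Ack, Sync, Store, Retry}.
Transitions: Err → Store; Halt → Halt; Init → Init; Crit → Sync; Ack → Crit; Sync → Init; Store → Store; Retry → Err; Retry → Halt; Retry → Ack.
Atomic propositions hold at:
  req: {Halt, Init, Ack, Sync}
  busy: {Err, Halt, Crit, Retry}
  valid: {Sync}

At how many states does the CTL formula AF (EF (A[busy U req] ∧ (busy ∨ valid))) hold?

5

A[busy U req]: least fixpoint, start Z0 = Sat(req) = {Halt, Init, Ack, Sync}, add states in Sat(busy) with every successor in Z. Z1 = {Halt, Init, Crit, Ack, Sync}; fixed.
Sat(A[busy U req]) = {Halt, Init, Crit, Ack, Sync}
Sat(busy ∨ valid) = {Err, Halt, Crit, Sync, Retry}
Sat(A[busy U req] ∧ (busy ∨ valid)) = {Halt, Crit, Sync}
EF (A[busy U req] ∧ (busy ∨ valid)): least fixpoint, start Z0 = {Halt, Crit, Sync}, add states with some successor in Z. Z1 = {Halt, Crit, Ack, Sync, Retry}; fixed.
Sat(EF (A[busy U req] ∧ (busy ∨ valid))) = {Halt, Crit, Ack, Sync, Retry}
AF (EF (A[busy U req] ∧ (busy ∨ valid))): least fixpoint, start Z0 = {Halt, Crit, Ack, Sync, Retry}, add states with every successor in Z. Already a fixed point.
Sat(AF (EF (A[busy U req] ∧ (busy ∨ valid)))) = {Halt, Crit, Ack, Sync, Retry}
|Sat(AF (EF (A[busy U req] ∧ (busy ∨ valid))))| = |{Halt, Crit, Ack, Sync, Retry}| = 5.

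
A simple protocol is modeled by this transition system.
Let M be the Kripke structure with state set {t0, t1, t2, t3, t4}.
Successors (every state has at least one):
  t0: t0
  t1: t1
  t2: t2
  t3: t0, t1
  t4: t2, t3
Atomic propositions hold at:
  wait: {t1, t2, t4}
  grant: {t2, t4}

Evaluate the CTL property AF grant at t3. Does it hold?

AF grant: least fixpoint, start Z0 = {t2, t4}, add states with every successor in Z. Already a fixed point.
Sat(AF grant) = {t2, t4}
t3 ∉ Sat(AF grant) = {t2, t4}, so the formula does not hold at t3.

No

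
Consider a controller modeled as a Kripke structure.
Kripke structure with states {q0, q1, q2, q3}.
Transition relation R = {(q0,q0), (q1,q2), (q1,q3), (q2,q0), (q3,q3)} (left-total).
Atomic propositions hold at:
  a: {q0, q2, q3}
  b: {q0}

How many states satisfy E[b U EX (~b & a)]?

Sat(~b) = {q1, q2, q3}
Sat(~b & a) = {q2, q3}
Sat(EX (~b & a)) = {s : some successor in {q2, q3}} = {q1, q3}
E[b U EX (~b & a)]: least fixpoint, start Z0 = Sat(EX (~b & a)) = {q1, q3}, add states in Sat(b) with some successor in Z. Already a fixed point.
Sat(E[b U EX (~b & a)]) = {q1, q3}
|Sat(E[b U EX (~b & a)])| = |{q1, q3}| = 2.

2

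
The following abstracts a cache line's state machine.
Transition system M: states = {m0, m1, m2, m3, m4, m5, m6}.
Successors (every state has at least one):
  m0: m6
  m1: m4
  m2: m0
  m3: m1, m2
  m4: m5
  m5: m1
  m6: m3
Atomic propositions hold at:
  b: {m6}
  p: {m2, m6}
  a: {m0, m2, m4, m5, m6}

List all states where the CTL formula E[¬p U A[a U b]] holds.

{m0, m2, m3, m6}

Sat(¬p) = {m0, m1, m3, m4, m5}
A[a U b]: least fixpoint, start Z0 = Sat(b) = {m6}, add states in Sat(a) with every successor in Z. Z1 = {m0, m6}; Z2 = {m0, m2, m6}; fixed.
Sat(A[a U b]) = {m0, m2, m6}
E[¬p U A[a U b]]: least fixpoint, start Z0 = Sat(A[a U b]) = {m0, m2, m6}, add states in Sat(¬p) with some successor in Z. Z1 = {m0, m2, m3, m6}; fixed.
Sat(E[¬p U A[a U b]]) = {m0, m2, m3, m6}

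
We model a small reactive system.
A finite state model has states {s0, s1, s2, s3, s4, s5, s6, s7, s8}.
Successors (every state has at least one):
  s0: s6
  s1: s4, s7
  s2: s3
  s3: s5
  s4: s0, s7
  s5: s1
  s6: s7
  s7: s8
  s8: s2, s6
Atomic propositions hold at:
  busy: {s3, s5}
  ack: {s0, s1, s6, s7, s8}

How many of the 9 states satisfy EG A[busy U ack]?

A[busy U ack]: least fixpoint, start Z0 = Sat(ack) = {s0, s1, s6, s7, s8}, add states in Sat(busy) with every successor in Z. Z1 = {s0, s1, s5, s6, s7, s8}; Z2 = {s0, s1, s3, s5, s6, s7, s8}; fixed.
Sat(A[busy U ack]) = {s0, s1, s3, s5, s6, s7, s8}
EG A[busy U ack]: greatest fixpoint, start Z0 = {s0, s1, s3, s5, s6, s7, s8}, keep only states in Sat with some successor in Z. Already a fixed point.
Sat(EG A[busy U ack]) = {s0, s1, s3, s5, s6, s7, s8}
|Sat(EG A[busy U ack])| = |{s0, s1, s3, s5, s6, s7, s8}| = 7.

7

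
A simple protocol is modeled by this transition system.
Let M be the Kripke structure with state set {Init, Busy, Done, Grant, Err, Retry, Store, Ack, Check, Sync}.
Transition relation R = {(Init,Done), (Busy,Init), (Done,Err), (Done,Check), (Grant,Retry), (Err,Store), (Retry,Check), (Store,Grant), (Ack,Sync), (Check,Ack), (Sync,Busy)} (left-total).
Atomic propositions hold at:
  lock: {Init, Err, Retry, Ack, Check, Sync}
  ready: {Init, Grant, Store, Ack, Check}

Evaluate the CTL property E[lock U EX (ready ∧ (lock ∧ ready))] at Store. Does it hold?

No

Sat(lock ∧ ready) = {Init, Ack, Check}
Sat(ready ∧ (lock ∧ ready)) = {Init, Ack, Check}
Sat(EX (ready ∧ (lock ∧ ready))) = {s : some successor in {Init, Ack, Check}} = {Busy, Done, Retry, Check}
E[lock U EX (ready ∧ (lock ∧ ready))]: least fixpoint, start Z0 = Sat(EX (ready ∧ (lock ∧ ready))) = {Busy, Done, Retry, Check}, add states in Sat(lock) with some successor in Z. Z1 = {Init, Busy, Done, Retry, Check, Sync}; Z2 = {Init, Busy, Done, Retry, Ack, Check, Sync}; fixed.
Sat(E[lock U EX (ready ∧ (lock ∧ ready))]) = {Init, Busy, Done, Retry, Ack, Check, Sync}
Store ∉ Sat(E[lock U EX (ready ∧ (lock ∧ ready))]) = {Init, Busy, Done, Retry, Ack, Check, Sync}, so the formula does not hold at Store.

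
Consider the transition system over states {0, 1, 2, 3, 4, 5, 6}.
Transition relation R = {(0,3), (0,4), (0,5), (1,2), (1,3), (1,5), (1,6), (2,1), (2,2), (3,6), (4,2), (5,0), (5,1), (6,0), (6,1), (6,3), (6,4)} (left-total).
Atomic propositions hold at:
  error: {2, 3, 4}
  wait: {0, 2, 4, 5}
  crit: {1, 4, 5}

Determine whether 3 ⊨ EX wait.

Sat(EX wait) = {s : some successor in {0, 2, 4, 5}} = {0, 1, 2, 4, 5, 6}
3 ∉ Sat(EX wait) = {0, 1, 2, 4, 5, 6}, so the formula does not hold at 3.

No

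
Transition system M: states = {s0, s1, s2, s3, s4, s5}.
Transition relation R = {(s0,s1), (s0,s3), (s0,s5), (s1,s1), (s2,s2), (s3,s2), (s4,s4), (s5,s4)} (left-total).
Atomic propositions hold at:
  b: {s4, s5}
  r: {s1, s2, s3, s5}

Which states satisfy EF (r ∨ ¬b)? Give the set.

{s0, s1, s2, s3, s5}

Sat(¬b) = {s0, s1, s2, s3}
Sat(r ∨ ¬b) = {s0, s1, s2, s3, s5}
EF (r ∨ ¬b): least fixpoint, start Z0 = {s0, s1, s2, s3, s5}, add states with some successor in Z. Already a fixed point.
Sat(EF (r ∨ ¬b)) = {s0, s1, s2, s3, s5}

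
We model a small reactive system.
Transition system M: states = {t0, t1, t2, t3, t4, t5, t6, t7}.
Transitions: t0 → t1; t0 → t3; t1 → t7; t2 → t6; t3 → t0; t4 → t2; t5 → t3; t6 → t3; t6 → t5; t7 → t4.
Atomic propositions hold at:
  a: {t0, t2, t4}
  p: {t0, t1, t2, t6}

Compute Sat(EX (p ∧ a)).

{t3, t4}

Sat(p ∧ a) = {t0, t2}
Sat(EX (p ∧ a)) = {s : some successor in {t0, t2}} = {t3, t4}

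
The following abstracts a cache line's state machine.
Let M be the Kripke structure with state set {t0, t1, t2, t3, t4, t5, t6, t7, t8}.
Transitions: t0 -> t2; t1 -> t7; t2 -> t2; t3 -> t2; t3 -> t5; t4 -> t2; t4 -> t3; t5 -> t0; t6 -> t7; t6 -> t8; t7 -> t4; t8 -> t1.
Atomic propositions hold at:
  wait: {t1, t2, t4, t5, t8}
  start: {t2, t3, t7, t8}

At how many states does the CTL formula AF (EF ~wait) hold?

8

Sat(~wait) = {t0, t3, t6, t7}
EF ~wait: least fixpoint, start Z0 = {t0, t3, t6, t7}, add states with some successor in Z. Z1 = {t0, t1, t3, t4, t5, t6, t7}; Z2 = {t0, t1, t3, t4, t5, t6, t7, t8}; fixed.
Sat(EF ~wait) = {t0, t1, t3, t4, t5, t6, t7, t8}
AF (EF ~wait): least fixpoint, start Z0 = {t0, t1, t3, t4, t5, t6, t7, t8}, add states with every successor in Z. Already a fixed point.
Sat(AF (EF ~wait)) = {t0, t1, t3, t4, t5, t6, t7, t8}
|Sat(AF (EF ~wait))| = |{t0, t1, t3, t4, t5, t6, t7, t8}| = 8.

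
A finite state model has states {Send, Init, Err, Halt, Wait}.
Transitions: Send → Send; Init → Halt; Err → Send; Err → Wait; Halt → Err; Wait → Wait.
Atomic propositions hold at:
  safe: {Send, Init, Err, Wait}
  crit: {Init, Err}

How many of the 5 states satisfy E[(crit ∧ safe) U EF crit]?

3

Sat(crit ∧ safe) = {Init, Err}
EF crit: least fixpoint, start Z0 = {Init, Err}, add states with some successor in Z. Z1 = {Init, Err, Halt}; fixed.
Sat(EF crit) = {Init, Err, Halt}
E[(crit ∧ safe) U EF crit]: least fixpoint, start Z0 = Sat(EF crit) = {Init, Err, Halt}, add states in Sat(crit ∧ safe) with some successor in Z. Already a fixed point.
Sat(E[(crit ∧ safe) U EF crit]) = {Init, Err, Halt}
|Sat(E[(crit ∧ safe) U EF crit])| = |{Init, Err, Halt}| = 3.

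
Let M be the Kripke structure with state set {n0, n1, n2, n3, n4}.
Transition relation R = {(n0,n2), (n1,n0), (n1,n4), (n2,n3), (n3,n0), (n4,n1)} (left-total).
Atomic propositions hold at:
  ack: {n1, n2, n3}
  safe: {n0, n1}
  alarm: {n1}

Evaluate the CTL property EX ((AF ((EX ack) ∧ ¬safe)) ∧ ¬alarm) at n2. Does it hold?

Sat(EX ack) = {s : some successor in {n1, n2, n3}} = {n0, n2, n4}
Sat(¬safe) = {n2, n3, n4}
Sat((EX ack) ∧ ¬safe) = {n2, n4}
AF ((EX ack) ∧ ¬safe): least fixpoint, start Z0 = {n2, n4}, add states with every successor in Z. Z1 = {n0, n2, n4}; Z2 = {n0, n1, n2, n3, n4}; fixed.
Sat(AF ((EX ack) ∧ ¬safe)) = {n0, n1, n2, n3, n4}
Sat(¬alarm) = {n0, n2, n3, n4}
Sat((AF ((EX ack) ∧ ¬safe)) ∧ ¬alarm) = {n0, n2, n3, n4}
Sat(EX ((AF ((EX ack) ∧ ¬safe)) ∧ ¬alarm)) = {s : some successor in {n0, n2, n3, n4}} = {n0, n1, n2, n3}
n2 ∈ Sat(EX ((AF ((EX ack) ∧ ¬safe)) ∧ ¬alarm)) = {n0, n1, n2, n3}, so the formula holds at n2.

Yes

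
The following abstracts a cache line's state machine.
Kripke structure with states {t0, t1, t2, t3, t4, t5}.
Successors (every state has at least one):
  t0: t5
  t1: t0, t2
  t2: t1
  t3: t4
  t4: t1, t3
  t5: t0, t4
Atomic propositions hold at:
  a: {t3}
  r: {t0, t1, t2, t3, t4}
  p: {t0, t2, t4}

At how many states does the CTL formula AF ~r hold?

Sat(~r) = {t5}
AF ~r: least fixpoint, start Z0 = {t5}, add states with every successor in Z. Z1 = {t0, t5}; fixed.
Sat(AF ~r) = {t0, t5}
|Sat(AF ~r)| = |{t0, t5}| = 2.

2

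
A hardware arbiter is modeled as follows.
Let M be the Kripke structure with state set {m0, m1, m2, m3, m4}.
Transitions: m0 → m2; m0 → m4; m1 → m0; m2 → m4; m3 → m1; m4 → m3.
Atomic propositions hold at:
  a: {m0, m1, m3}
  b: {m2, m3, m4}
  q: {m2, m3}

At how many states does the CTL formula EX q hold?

2

Sat(EX q) = {s : some successor in {m2, m3}} = {m0, m4}
|Sat(EX q)| = |{m0, m4}| = 2.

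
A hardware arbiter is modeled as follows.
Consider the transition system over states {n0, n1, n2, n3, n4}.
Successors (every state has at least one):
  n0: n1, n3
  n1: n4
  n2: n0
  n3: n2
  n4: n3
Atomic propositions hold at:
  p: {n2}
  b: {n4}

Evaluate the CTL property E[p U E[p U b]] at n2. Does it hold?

No

E[p U b]: least fixpoint, start Z0 = Sat(b) = {n4}, add states in Sat(p) with some successor in Z. Already a fixed point.
Sat(E[p U b]) = {n4}
E[p U E[p U b]]: least fixpoint, start Z0 = Sat(E[p U b]) = {n4}, add states in Sat(p) with some successor in Z. Already a fixed point.
Sat(E[p U E[p U b]]) = {n4}
n2 ∉ Sat(E[p U E[p U b]]) = {n4}, so the formula does not hold at n2.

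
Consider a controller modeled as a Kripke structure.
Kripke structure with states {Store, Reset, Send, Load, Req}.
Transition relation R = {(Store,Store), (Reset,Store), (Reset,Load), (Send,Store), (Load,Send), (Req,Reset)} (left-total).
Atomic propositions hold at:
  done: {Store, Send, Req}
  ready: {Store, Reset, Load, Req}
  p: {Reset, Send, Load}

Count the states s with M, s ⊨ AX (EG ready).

3

EG ready: greatest fixpoint, start Z0 = {Store, Reset, Load, Req}, keep only states in Sat with some successor in Z. Z1 = {Store, Reset, Req}; fixed.
Sat(EG ready) = {Store, Reset, Req}
Sat(AX (EG ready)) = {s : every successor in {Store, Reset, Req}} = {Store, Send, Req}
|Sat(AX (EG ready))| = |{Store, Send, Req}| = 3.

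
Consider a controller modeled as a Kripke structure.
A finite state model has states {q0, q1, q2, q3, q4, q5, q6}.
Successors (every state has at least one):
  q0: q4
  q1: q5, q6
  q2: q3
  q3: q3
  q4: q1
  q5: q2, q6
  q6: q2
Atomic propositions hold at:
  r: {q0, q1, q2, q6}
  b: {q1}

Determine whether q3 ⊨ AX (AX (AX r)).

No

Sat(AX r) = {s : every successor in {q0, q1, q2, q6}} = {q4, q5, q6}
Sat(AX (AX r)) = {s : every successor in {q4, q5, q6}} = {q0, q1}
Sat(AX (AX (AX r))) = {s : every successor in {q0, q1}} = {q4}
q3 ∉ Sat(AX (AX (AX r))) = {q4}, so the formula does not hold at q3.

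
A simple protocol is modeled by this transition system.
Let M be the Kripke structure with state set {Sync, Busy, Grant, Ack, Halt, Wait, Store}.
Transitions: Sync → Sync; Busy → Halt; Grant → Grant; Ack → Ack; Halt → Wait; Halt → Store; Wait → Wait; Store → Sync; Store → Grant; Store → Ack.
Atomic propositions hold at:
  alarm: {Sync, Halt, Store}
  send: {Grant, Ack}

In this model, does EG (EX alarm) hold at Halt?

Yes

Sat(EX alarm) = {s : some successor in {Sync, Halt, Store}} = {Sync, Busy, Halt, Store}
EG (EX alarm): greatest fixpoint, start Z0 = {Sync, Busy, Halt, Store}, keep only states in Sat with some successor in Z. Already a fixed point.
Sat(EG (EX alarm)) = {Sync, Busy, Halt, Store}
Halt ∈ Sat(EG (EX alarm)) = {Sync, Busy, Halt, Store}, so the formula holds at Halt.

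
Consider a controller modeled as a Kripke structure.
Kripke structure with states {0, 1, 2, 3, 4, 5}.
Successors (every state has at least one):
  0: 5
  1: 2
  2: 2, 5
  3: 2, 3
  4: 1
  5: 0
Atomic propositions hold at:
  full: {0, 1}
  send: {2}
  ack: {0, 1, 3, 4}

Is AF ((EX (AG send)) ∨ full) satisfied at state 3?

AG send: greatest fixpoint, start Z0 = {2}, keep only states in Sat with every successor in Z. Z1 = ∅; fixed.
Sat(AG send) = ∅
Sat(EX (AG send)) = {s : some successor in ∅} = ∅
Sat((EX (AG send)) ∨ full) = {0, 1}
AF ((EX (AG send)) ∨ full): least fixpoint, start Z0 = {0, 1}, add states with every successor in Z. Z1 = {0, 1, 4, 5}; fixed.
Sat(AF ((EX (AG send)) ∨ full)) = {0, 1, 4, 5}
3 ∉ Sat(AF ((EX (AG send)) ∨ full)) = {0, 1, 4, 5}, so the formula does not hold at 3.

No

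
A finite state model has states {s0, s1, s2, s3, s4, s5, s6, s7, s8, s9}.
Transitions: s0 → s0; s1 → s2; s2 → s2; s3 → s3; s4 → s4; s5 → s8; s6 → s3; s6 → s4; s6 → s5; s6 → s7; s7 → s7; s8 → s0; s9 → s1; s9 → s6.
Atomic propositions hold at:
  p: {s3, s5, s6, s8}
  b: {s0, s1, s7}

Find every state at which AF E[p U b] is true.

{s0, s1, s5, s6, s7, s8, s9}

E[p U b]: least fixpoint, start Z0 = Sat(b) = {s0, s1, s7}, add states in Sat(p) with some successor in Z. Z1 = {s0, s1, s6, s7, s8}; Z2 = {s0, s1, s5, s6, s7, s8}; fixed.
Sat(E[p U b]) = {s0, s1, s5, s6, s7, s8}
AF E[p U b]: least fixpoint, start Z0 = {s0, s1, s5, s6, s7, s8}, add states with every successor in Z. Z1 = {s0, s1, s5, s6, s7, s8, s9}; fixed.
Sat(AF E[p U b]) = {s0, s1, s5, s6, s7, s8, s9}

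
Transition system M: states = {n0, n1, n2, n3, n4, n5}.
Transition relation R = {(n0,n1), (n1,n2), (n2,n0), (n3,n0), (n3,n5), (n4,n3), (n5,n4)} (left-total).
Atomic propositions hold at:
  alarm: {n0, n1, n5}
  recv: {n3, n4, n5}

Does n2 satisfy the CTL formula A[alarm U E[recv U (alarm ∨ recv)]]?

No

Sat(alarm ∨ recv) = {n0, n1, n3, n4, n5}
E[recv U (alarm ∨ recv)]: least fixpoint, start Z0 = Sat((alarm ∨ recv)) = {n0, n1, n3, n4, n5}, add states in Sat(recv) with some successor in Z. Already a fixed point.
Sat(E[recv U (alarm ∨ recv)]) = {n0, n1, n3, n4, n5}
A[alarm U E[recv U (alarm ∨ recv)]]: least fixpoint, start Z0 = Sat(E[recv U (alarm ∨ recv)]) = {n0, n1, n3, n4, n5}, add states in Sat(alarm) with every successor in Z. Already a fixed point.
Sat(A[alarm U E[recv U (alarm ∨ recv)]]) = {n0, n1, n3, n4, n5}
n2 ∉ Sat(A[alarm U E[recv U (alarm ∨ recv)]]) = {n0, n1, n3, n4, n5}, so the formula does not hold at n2.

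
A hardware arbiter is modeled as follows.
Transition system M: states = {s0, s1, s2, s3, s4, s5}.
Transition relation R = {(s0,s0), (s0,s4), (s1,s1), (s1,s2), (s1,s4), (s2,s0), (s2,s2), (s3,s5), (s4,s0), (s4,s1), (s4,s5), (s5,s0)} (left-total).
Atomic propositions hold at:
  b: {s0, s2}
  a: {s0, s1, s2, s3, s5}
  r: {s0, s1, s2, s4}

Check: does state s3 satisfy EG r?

No

EG r: greatest fixpoint, start Z0 = {s0, s1, s2, s4}, keep only states in Sat with some successor in Z. Already a fixed point.
Sat(EG r) = {s0, s1, s2, s4}
s3 ∉ Sat(EG r) = {s0, s1, s2, s4}, so the formula does not hold at s3.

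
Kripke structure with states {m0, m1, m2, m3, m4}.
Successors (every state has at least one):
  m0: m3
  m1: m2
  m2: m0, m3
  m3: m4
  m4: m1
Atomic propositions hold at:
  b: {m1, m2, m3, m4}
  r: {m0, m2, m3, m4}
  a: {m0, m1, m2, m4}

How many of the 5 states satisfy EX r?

4

Sat(EX r) = {s : some successor in {m0, m2, m3, m4}} = {m0, m1, m2, m3}
|Sat(EX r)| = |{m0, m1, m2, m3}| = 4.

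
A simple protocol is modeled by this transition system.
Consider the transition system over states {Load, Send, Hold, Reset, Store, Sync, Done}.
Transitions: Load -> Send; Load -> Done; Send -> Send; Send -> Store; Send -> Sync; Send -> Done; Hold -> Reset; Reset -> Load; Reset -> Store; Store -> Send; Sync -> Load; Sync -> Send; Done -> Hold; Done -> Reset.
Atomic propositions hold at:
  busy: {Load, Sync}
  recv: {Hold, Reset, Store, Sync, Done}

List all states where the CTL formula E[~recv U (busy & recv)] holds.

{Load, Send, Sync}

Sat(~recv) = {Load, Send}
Sat(busy & recv) = {Sync}
E[~recv U (busy & recv)]: least fixpoint, start Z0 = Sat((busy & recv)) = {Sync}, add states in Sat(~recv) with some successor in Z. Z1 = {Send, Sync}; Z2 = {Load, Send, Sync}; fixed.
Sat(E[~recv U (busy & recv)]) = {Load, Send, Sync}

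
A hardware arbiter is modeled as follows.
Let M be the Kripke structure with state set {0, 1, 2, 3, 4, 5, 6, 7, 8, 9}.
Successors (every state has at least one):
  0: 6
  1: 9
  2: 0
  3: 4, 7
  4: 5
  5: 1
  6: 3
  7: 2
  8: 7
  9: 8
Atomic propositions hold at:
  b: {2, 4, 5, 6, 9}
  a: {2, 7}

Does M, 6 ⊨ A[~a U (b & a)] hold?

Sat(~a) = {0, 1, 3, 4, 5, 6, 8, 9}
Sat(b & a) = {2}
A[~a U (b & a)]: least fixpoint, start Z0 = Sat((b & a)) = {2}, add states in Sat(~a) with every successor in Z. Already a fixed point.
Sat(A[~a U (b & a)]) = {2}
6 ∉ Sat(A[~a U (b & a)]) = {2}, so the formula does not hold at 6.

No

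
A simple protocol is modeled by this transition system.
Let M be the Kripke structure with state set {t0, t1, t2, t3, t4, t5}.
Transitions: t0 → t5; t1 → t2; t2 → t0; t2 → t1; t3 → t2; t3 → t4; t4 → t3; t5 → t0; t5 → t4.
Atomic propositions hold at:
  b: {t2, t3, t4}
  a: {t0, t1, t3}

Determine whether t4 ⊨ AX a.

Yes

Sat(AX a) = {s : every successor in {t0, t1, t3}} = {t2, t4}
t4 ∈ Sat(AX a) = {t2, t4}, so the formula holds at t4.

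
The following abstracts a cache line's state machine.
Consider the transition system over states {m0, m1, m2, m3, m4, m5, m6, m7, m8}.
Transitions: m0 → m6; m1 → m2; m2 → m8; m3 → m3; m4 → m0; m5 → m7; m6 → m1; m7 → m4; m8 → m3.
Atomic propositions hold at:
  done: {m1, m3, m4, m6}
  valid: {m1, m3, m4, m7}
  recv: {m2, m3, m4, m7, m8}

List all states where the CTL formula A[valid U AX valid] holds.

{m3, m5, m6, m7, m8}

Sat(AX valid) = {s : every successor in {m1, m3, m4, m7}} = {m3, m5, m6, m7, m8}
A[valid U AX valid]: least fixpoint, start Z0 = Sat(AX valid) = {m3, m5, m6, m7, m8}, add states in Sat(valid) with every successor in Z. Already a fixed point.
Sat(A[valid U AX valid]) = {m3, m5, m6, m7, m8}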